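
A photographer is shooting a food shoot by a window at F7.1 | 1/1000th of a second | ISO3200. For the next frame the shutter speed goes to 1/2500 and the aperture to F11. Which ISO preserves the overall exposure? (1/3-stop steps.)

Shutter speed: 1/1000 → 1/1250 → 1/1600 → 1/2000 → 1/2500 — 1 1/3 stops faster (darker).
Aperture: f/7.1 → f/8 → f/9 → f/10 → f/11 — 1 1/3 stops stopped down (darker).
Net change so far: 2 2/3 stops darker. Offset with the ISO: 3200 → 4000 → 5000 → 6400 → 8000 → 10000 → 12800 → 16000 → 20000.

ISO 20000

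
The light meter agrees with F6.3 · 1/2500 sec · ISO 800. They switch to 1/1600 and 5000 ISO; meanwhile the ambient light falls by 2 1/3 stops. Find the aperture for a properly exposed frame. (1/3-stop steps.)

Scene light: 2 1/3 stops darker.
Shutter speed: 1/2500 → 1/2000 → 1/1600 — 2/3 stop slower (brighter).
ISO: 800 → 1000 → 1250 → 1600 → 2000 → 2500 → 3200 → 4000 → 5000 — 2 2/3 stops raised (brighter).
Net so far: 1 stop brighter. Aperture: f/6.3 → f/7.1 → f/8 → f/9.

f/9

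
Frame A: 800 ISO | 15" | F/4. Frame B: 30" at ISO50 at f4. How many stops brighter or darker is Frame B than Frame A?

3 stops darker

Aperture: unchanged.
Shutter speed: 15 → 30 — 1 stop longer (brighter).
ISO: 800 → 400 → 200 → 100 → 50 — 4 stops lower (darker).
Net: +1 −4 = −3 stops.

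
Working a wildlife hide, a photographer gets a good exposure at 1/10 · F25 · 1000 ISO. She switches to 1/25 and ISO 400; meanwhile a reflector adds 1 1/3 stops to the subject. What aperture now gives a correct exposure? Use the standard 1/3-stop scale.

Scene light: 1 1/3 stops brighter.
Shutter speed: 1/10 → 1/13 → 1/15 → 1/20 → 1/25 — 1 1/3 stops faster (darker).
ISO: 1000 → 800 → 640 → 500 → 400 — 1 1/3 stops lower (darker).
Net so far: 1 1/3 stops darker. Aperture: f/25 → f/22 → f/20 → f/18 → f/16.

f/16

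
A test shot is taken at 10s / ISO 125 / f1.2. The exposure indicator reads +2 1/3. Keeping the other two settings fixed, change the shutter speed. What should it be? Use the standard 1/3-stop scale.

Overexposed by 2 1/3 stops → need 2 1/3 stops darker.
Shutter speed: 10 → 8 → 6 → 5 → 4 → 3.2 → 2.5 → 2.

2 s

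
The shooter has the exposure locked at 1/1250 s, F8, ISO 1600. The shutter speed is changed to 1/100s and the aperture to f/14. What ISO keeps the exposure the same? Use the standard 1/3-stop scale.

Shutter speed: 1/1250 → 1/1000 → 1/800 → 1/640 → 1/500 → 1/400 → 1/320 → 1/250 → 1/200 → 1/160 → 1/125 → 1/100 — 3 2/3 stops longer (brighter).
Aperture: f/8 → f/9 → f/10 → f/11 → f/13 → f/14 — 1 2/3 stops smaller aperture (darker).
Net change so far: 2 stops brighter. Offset with the ISO: 1600 → 1250 → 1000 → 800 → 640 → 500 → 400.

ISO 400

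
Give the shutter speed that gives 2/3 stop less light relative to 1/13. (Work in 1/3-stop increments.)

Shutter speed: 1/13 → 1/15 → 1/20 — 2/3 stop shorter (darker).

1/20s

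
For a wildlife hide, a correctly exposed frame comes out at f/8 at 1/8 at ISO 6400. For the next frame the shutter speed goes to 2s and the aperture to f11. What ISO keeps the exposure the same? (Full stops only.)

ISO 800

Shutter speed: 1/8 → 1/4 → 1/2 → 1 → 2 — 4 stops longer (brighter).
Aperture: f/8 → f/11 — 1 stop smaller aperture (darker).
Net change so far: 3 stops brighter. Offset with the ISO: 6400 → 3200 → 1600 → 800.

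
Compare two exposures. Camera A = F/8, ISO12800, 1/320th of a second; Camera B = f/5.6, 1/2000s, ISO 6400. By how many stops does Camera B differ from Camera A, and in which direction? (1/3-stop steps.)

2 2/3 stops darker

Aperture: f/8 → f/7.1 → f/6.3 → f/5.6 — 1 stop wider (brighter).
Shutter speed: 1/320 → 1/400 → 1/500 → 1/640 → 1/800 → 1/1000 → 1/1250 → 1/1600 → 1/2000 — 2 2/3 stops shorter (darker).
ISO: 12800 → 10000 → 8000 → 6400 — 1 stop dropped (darker).
Net: +1 −2 2/3 −1 = −2 2/3 stops.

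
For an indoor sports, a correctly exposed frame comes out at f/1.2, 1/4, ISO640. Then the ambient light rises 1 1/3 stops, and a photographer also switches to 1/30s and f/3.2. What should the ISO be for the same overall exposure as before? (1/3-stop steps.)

ISO 12800

Scene light: 1 1/3 stops brighter.
Shutter speed: 1/4 → 1/5 → 1/6 → 1/8 → 1/10 → 1/13 → 1/15 → 1/20 → 1/25 → 1/30 — 3 stops faster (darker).
Aperture: f/1.2 → f/1.4 → f/1.6 → f/1.8 → f/2 → f/2.2 → f/2.5 → f/2.8 → f/3.2 — 2 2/3 stops narrower (darker).
Net so far: 4 1/3 stops darker. ISO: 640 → 800 → 1000 → 1250 → 1600 → 2000 → 2500 → 3200 → 4000 → 5000 → 6400 → 8000 → 10000 → 12800.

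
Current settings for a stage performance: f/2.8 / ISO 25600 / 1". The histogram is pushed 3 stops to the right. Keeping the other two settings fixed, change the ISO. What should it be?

ISO 3200

Overexposed by 3 stops → need 3 stops darker.
ISO: 25600 → 12800 → 6400 → 3200.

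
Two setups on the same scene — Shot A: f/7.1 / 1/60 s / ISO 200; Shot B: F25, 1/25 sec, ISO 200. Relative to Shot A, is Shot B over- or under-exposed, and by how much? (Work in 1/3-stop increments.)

2 1/3 stops darker

Aperture: f/7.1 → f/8 → f/9 → f/10 → f/11 → f/13 → f/14 → f/16 → f/18 → f/20 → f/22 → f/25 — 3 2/3 stops narrower (darker).
Shutter speed: 1/60 → 1/50 → 1/40 → 1/30 → 1/25 — 1 1/3 stops slower (brighter).
ISO: unchanged.
Net: −3 2/3 +1 1/3 = −2 1/3 stops.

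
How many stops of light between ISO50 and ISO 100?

50 → 100 — count the steps: 1 stop.

1 stop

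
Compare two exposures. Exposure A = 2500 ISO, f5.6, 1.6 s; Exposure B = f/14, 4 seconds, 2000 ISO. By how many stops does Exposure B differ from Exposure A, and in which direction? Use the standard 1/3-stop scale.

1 2/3 stops darker

Aperture: f/5.6 → f/6.3 → f/7.1 → f/8 → f/9 → f/10 → f/11 → f/13 → f/14 — 2 2/3 stops smaller aperture (darker).
Shutter speed: 1.6 → 2 → 2.5 → 3.2 → 4 — 1 1/3 stops slower (brighter).
ISO: 2500 → 2000 — 1/3 stop dropped (darker).
Net: −2 2/3 +1 1/3 −1/3 = −1 2/3 stops.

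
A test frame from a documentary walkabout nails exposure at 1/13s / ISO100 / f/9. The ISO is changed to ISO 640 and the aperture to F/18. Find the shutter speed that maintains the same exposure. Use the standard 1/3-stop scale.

1/20s

ISO: 100 → 125 → 160 → 200 → 250 → 320 → 400 → 500 → 640 — 2 2/3 stops raised (brighter).
Aperture: f/9 → f/10 → f/11 → f/13 → f/14 → f/16 → f/18 — 2 stops smaller aperture (darker).
Net change so far: 2/3 stop brighter. Offset with the shutter speed: 1/13 → 1/15 → 1/20.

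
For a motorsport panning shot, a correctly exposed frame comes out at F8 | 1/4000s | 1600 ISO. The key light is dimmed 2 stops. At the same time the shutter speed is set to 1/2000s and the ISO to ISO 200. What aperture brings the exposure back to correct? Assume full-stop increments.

Scene light: 2 stops darker.
Shutter speed: 1/4000 → 1/2000 — 1 stop slower (brighter).
ISO: 1600 → 800 → 400 → 200 — 3 stops lower (darker).
Net so far: 4 stops darker. Aperture: f/8 → f/5.6 → f/4 → f/2.8 → f/2.

f/2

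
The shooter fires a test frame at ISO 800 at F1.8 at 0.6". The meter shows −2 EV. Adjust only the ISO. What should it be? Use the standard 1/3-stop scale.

ISO 3200

Underexposed by 2 stops → need 2 stops brighter.
ISO: 800 → 1000 → 1250 → 1600 → 2000 → 2500 → 3200.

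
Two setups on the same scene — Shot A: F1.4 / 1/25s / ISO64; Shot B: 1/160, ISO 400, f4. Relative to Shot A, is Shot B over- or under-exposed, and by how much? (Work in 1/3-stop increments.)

3 stops darker

Aperture: f/1.4 → f/1.6 → f/1.8 → f/2 → f/2.2 → f/2.5 → f/2.8 → f/3.2 → f/3.5 → f/4 — 3 stops smaller aperture (darker).
Shutter speed: 1/25 → 1/30 → 1/40 → 1/50 → 1/60 → 1/80 → 1/100 → 1/125 → 1/160 — 2 2/3 stops faster (darker).
ISO: 64 → 80 → 100 → 125 → 160 → 200 → 250 → 320 → 400 — 2 2/3 stops higher (brighter).
Net: −3 −2 2/3 +2 2/3 = −3 stops.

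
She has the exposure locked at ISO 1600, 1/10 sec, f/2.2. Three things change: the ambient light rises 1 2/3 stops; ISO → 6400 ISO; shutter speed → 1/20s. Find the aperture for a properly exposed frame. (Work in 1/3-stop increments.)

Scene light: 1 2/3 stops brighter.
ISO: 1600 → 2000 → 2500 → 3200 → 4000 → 5000 → 6400 — 2 stops higher (brighter).
Shutter speed: 1/10 → 1/13 → 1/15 → 1/20 — 1 stop shorter (darker).
Net so far: 2 2/3 stops brighter. Aperture: f/2.2 → f/2.5 → f/2.8 → f/3.2 → f/3.5 → f/4 → f/4.5 → f/5 → f/5.6.

f/5.6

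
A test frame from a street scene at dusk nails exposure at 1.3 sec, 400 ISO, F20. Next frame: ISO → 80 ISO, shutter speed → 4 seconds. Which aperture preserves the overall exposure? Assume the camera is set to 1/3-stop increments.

ISO: 400 → 320 → 250 → 200 → 160 → 125 → 100 → 80 — 2 1/3 stops dropped (darker).
Shutter speed: 1.3 → 1.6 → 2 → 2.5 → 3.2 → 4 — 1 2/3 stops slower (brighter).
Net change so far: 2/3 stop darker. Offset with the aperture: f/20 → f/18 → f/16.

f/16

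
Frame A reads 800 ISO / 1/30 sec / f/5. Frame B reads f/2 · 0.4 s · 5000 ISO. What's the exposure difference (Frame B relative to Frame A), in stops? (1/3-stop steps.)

9 stops brighter

Aperture: f/5 → f/4.5 → f/4 → f/3.5 → f/3.2 → f/2.8 → f/2.5 → f/2.2 → f/2 — 2 2/3 stops larger aperture (brighter).
Shutter speed: 1/30 → 1/25 → 1/20 → 1/15 → 1/13 → 1/10 → 1/8 → 1/6 → 1/5 → 1/4 → 0.3 → 0.4 — 3 2/3 stops slower (brighter).
ISO: 800 → 1000 → 1250 → 1600 → 2000 → 2500 → 3200 → 4000 → 5000 — 2 2/3 stops raised (brighter).
Net: +2 2/3 +3 2/3 +2 2/3 = +9 stops.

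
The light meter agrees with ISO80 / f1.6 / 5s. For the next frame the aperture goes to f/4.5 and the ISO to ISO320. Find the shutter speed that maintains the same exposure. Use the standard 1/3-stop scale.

10 s

Aperture: f/1.6 → f/1.8 → f/2 → f/2.2 → f/2.5 → f/2.8 → f/3.2 → f/3.5 → f/4 → f/4.5 — 3 stops stopped down (darker).
ISO: 80 → 100 → 125 → 160 → 200 → 250 → 320 — 2 stops raised (brighter).
Net change so far: 1 stop darker. Offset with the shutter speed: 5 → 6 → 8 → 10.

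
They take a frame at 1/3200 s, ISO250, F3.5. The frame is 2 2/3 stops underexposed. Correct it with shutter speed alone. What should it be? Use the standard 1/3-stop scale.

Underexposed by 2 2/3 stops → need 2 2/3 stops brighter.
Shutter speed: 1/3200 → 1/2500 → 1/2000 → 1/1600 → 1/1250 → 1/1000 → 1/800 → 1/640 → 1/500.

1/500s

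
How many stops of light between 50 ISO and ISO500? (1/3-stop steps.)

50 → 64 → 80 → 100 → 125 → 160 → 200 → 250 → 320 → 400 → 500 — count the steps: 10 third-stops = 3 1/3 stops.

3 1/3 stops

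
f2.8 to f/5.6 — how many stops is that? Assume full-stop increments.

f/2.8 → f/4 → f/5.6 — count the steps: 2 stops.

2 stops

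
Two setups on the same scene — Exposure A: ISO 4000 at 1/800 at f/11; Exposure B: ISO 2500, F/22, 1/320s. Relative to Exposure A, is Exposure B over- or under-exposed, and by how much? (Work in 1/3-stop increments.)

Aperture: f/11 → f/13 → f/14 → f/16 → f/18 → f/20 → f/22 — 2 stops stopped down (darker).
Shutter speed: 1/800 → 1/640 → 1/500 → 1/400 → 1/320 — 1 1/3 stops slower (brighter).
ISO: 4000 → 3200 → 2500 — 2/3 stop lower (darker).
Net: −2 +1 1/3 −2/3 = −1 1/3 stops.

1 1/3 stops darker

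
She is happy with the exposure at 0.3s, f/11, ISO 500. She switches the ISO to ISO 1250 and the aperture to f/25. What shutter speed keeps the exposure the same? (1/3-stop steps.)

ISO: 500 → 640 → 800 → 1000 → 1250 — 1 1/3 stops raised (brighter).
Aperture: f/11 → f/13 → f/14 → f/16 → f/18 → f/20 → f/22 → f/25 — 2 1/3 stops narrower (darker).
Net change so far: 1 stop darker. Offset with the shutter speed: 0.3 → 0.4 → 0.5 → 0.6.

0.6 s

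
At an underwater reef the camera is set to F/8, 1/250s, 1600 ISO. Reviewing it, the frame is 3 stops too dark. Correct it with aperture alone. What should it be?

f/2.8

Underexposed by 3 stops → need 3 stops brighter.
Aperture: f/8 → f/5.6 → f/4 → f/2.8.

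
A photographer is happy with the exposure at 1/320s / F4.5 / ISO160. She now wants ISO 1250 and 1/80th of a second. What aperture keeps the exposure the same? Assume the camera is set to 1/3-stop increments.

f/25

ISO: 160 → 200 → 250 → 320 → 400 → 500 → 640 → 800 → 1000 → 1250 — 3 stops raised (brighter).
Shutter speed: 1/320 → 1/250 → 1/200 → 1/160 → 1/125 → 1/100 → 1/80 — 2 stops slower (brighter).
Net change so far: 5 stops brighter. Offset with the aperture: f/4.5 → f/5 → f/5.6 → f/6.3 → f/7.1 → f/8 → f/9 → f/10 → f/11 → f/13 → f/14 → f/16 → f/18 → f/20 → f/22 → f/25.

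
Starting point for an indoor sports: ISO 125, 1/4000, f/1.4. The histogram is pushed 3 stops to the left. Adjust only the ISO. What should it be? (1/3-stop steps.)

ISO 1000

Underexposed by 3 stops → need 3 stops brighter.
ISO: 125 → 160 → 200 → 250 → 320 → 400 → 500 → 640 → 800 → 1000.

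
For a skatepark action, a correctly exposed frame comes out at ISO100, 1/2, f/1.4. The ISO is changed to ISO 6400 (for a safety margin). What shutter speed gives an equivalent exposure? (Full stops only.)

1/125s

ISO: 100 → 200 → 400 → 800 → 1600 → 3200 → 6400 — 6 stops raised (brighter).
Need 6 stops darker from the shutter speed: 1/2 → 1/4 → 1/8 → 1/15 → 1/30 → 1/60 → 1/125.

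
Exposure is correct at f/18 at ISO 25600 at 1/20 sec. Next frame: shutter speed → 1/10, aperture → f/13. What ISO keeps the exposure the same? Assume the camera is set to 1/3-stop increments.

ISO 6400

Shutter speed: 1/20 → 1/15 → 1/13 → 1/10 — 1 stop slower (brighter).
Aperture: f/18 → f/16 → f/14 → f/13 — 1 stop larger aperture (brighter).
Net change so far: 2 stops brighter. Offset with the ISO: 25600 → 20000 → 16000 → 12800 → 10000 → 8000 → 6400.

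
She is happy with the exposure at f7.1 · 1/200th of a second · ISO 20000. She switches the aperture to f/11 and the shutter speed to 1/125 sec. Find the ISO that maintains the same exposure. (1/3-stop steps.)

Aperture: f/7.1 → f/8 → f/9 → f/10 → f/11 — 1 1/3 stops stopped down (darker).
Shutter speed: 1/200 → 1/160 → 1/125 — 2/3 stop longer (brighter).
Net change so far: 2/3 stop darker. Offset with the ISO: 20000 → 25600 → 32000.

ISO 32000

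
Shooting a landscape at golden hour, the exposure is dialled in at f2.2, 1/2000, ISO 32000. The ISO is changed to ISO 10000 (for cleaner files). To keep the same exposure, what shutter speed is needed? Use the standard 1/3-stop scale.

ISO: 32000 → 25600 → 20000 → 16000 → 12800 → 10000 — 1 2/3 stops dropped (darker).
Need 1 2/3 stops brighter from the shutter speed: 1/2000 → 1/1600 → 1/1250 → 1/1000 → 1/800 → 1/640.

1/640s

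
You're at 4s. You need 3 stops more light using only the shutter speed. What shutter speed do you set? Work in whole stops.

30 s

Shutter speed: 4 → 8 → 15 → 30 — 3 stops longer (brighter).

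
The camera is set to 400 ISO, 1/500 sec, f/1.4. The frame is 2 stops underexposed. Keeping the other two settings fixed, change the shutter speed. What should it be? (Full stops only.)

1/125s

Underexposed by 2 stops → need 2 stops brighter.
Shutter speed: 1/500 → 1/250 → 1/125.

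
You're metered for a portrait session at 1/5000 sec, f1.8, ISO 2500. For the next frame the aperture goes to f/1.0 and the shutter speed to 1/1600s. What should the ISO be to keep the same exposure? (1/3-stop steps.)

ISO 250

Aperture: f/1.8 → f/1.6 → f/1.4 → f/1.2 → f/1.1 → f/1.0 — 1 2/3 stops larger aperture (brighter).
Shutter speed: 1/5000 → 1/4000 → 1/3200 → 1/2500 → 1/2000 → 1/1600 — 1 2/3 stops slower (brighter).
Net change so far: 3 1/3 stops brighter. Offset with the ISO: 2500 → 2000 → 1600 → 1250 → 1000 → 800 → 640 → 500 → 400 → 320 → 250.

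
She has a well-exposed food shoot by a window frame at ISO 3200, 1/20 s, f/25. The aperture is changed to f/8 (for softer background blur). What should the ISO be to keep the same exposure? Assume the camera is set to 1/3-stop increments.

ISO 320

Aperture: f/25 → f/22 → f/20 → f/18 → f/16 → f/14 → f/13 → f/11 → f/10 → f/9 → f/8 — 3 1/3 stops opened up (brighter).
Need 3 1/3 stops darker from the ISO: 3200 → 2500 → 2000 → 1600 → 1250 → 1000 → 800 → 640 → 500 → 400 → 320.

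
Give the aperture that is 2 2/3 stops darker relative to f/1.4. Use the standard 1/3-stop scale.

f/3.5

Aperture: f/1.4 → f/1.6 → f/1.8 → f/2 → f/2.2 → f/2.5 → f/2.8 → f/3.2 → f/3.5 — 2 2/3 stops stopped down (darker).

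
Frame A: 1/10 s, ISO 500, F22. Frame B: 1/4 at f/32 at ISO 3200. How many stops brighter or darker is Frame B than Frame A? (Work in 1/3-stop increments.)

3 stops brighter

Aperture: f/22 → f/25 → f/29 → f/32 — 1 stop smaller aperture (darker).
Shutter speed: 1/10 → 1/8 → 1/6 → 1/5 → 1/4 — 1 1/3 stops longer (brighter).
ISO: 500 → 640 → 800 → 1000 → 1250 → 1600 → 2000 → 2500 → 3200 — 2 2/3 stops higher (brighter).
Net: −1 +1 1/3 +2 2/3 = +3 stops.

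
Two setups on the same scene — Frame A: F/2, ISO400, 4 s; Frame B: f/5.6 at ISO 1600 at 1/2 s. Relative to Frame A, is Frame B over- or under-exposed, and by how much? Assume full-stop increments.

Aperture: f/2 → f/2.8 → f/4 → f/5.6 — 3 stops stopped down (darker).
Shutter speed: 4 → 2 → 1 → 1/2 — 3 stops shorter (darker).
ISO: 400 → 800 → 1600 — 2 stops higher (brighter).
Net: −3 −3 +2 = −4 stops.

4 stops darker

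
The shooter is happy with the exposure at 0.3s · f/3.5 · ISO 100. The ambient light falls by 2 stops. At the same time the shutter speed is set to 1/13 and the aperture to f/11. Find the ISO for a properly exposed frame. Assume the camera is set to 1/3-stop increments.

Scene light: 2 stops darker.
Shutter speed: 0.3 → 1/4 → 1/5 → 1/6 → 1/8 → 1/10 → 1/13 — 2 stops faster (darker).
Aperture: f/3.5 → f/4 → f/4.5 → f/5 → f/5.6 → f/6.3 → f/7.1 → f/8 → f/9 → f/10 → f/11 — 3 1/3 stops stopped down (darker).
Net so far: 7 1/3 stops darker. ISO: 100 → 125 → 160 → 200 → 250 → 320 → 400 → 500 → 640 → 800 → 1000 → 1250 → 1600 → 2000 → 2500 → 3200 → 4000 → 5000 → 6400 → 8000 → 10000 → 12800 → 16000.

ISO 16000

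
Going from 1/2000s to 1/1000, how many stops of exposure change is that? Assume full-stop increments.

1 stop

1/2000 → 1/1000 — count the steps: 1 stop.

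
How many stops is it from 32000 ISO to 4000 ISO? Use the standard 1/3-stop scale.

32000 → 25600 → 20000 → 16000 → 12800 → 10000 → 8000 → 6400 → 5000 → 4000 — count the steps: 9 third-stops = 3 stops.

3 stops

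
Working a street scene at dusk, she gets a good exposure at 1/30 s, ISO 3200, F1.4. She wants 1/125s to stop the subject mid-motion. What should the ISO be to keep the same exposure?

ISO 12800

Shutter speed: 1/30 → 1/60 → 1/125 — 2 stops faster (darker).
Need 2 stops brighter from the ISO: 3200 → 6400 → 12800.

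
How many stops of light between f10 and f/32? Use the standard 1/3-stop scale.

3 1/3 stops

f/10 → f/11 → f/13 → f/14 → f/16 → f/18 → f/20 → f/22 → f/25 → f/29 → f/32 — count the steps: 10 third-stops = 3 1/3 stops.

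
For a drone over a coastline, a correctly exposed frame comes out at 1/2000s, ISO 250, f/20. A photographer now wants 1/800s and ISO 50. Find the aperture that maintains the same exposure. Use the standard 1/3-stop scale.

Shutter speed: 1/2000 → 1/1600 → 1/1250 → 1/1000 → 1/800 — 1 1/3 stops slower (brighter).
ISO: 250 → 200 → 160 → 125 → 100 → 80 → 64 → 50 — 2 1/3 stops lower (darker).
Net change so far: 1 stop darker. Offset with the aperture: f/20 → f/18 → f/16 → f/14.

f/14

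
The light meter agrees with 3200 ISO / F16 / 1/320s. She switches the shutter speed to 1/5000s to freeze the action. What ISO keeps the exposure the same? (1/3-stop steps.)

ISO 51200

Shutter speed: 1/320 → 1/400 → 1/500 → 1/640 → 1/800 → 1/1000 → 1/1250 → 1/1600 → 1/2000 → 1/2500 → 1/3200 → 1/4000 → 1/5000 — 4 stops faster (darker).
Need 4 stops brighter from the ISO: 3200 → 4000 → 5000 → 6400 → 8000 → 10000 → 12800 → 16000 → 20000 → 25600 → 32000 → 40000 → 51200.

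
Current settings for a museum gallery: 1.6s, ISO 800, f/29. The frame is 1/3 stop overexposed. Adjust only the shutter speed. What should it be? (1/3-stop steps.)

1.3 s

Overexposed by 1/3 stop → need 1/3 stop darker.
Shutter speed: 1.6 → 1.3.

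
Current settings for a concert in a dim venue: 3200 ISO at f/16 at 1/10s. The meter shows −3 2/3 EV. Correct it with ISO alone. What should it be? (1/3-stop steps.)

Underexposed by 3 2/3 stops → need 3 2/3 stops brighter.
ISO: 3200 → 4000 → 5000 → 6400 → 8000 → 10000 → 12800 → 16000 → 20000 → 25600 → 32000 → 40000.

ISO 40000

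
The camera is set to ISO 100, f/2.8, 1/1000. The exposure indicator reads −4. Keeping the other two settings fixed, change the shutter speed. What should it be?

1/60s

Underexposed by 4 stops → need 4 stops brighter.
Shutter speed: 1/1000 → 1/500 → 1/250 → 1/125 → 1/60.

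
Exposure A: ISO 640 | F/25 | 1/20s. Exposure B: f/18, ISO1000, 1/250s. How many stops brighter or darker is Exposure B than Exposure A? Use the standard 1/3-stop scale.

Aperture: f/25 → f/22 → f/20 → f/18 — 1 stop wider (brighter).
Shutter speed: 1/20 → 1/25 → 1/30 → 1/40 → 1/50 → 1/60 → 1/80 → 1/100 → 1/125 → 1/160 → 1/200 → 1/250 — 3 2/3 stops faster (darker).
ISO: 640 → 800 → 1000 — 2/3 stop raised (brighter).
Net: +1 −3 2/3 +2/3 = −2 stops.

2 stops darker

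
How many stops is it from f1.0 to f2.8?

3 stops

f/1.0 → f/1.4 → f/2 → f/2.8 — count the steps: 3 stops.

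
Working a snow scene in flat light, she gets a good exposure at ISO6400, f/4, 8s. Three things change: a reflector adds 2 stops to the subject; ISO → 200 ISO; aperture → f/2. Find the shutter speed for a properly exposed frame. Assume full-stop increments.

Scene light: 2 stops brighter.
ISO: 6400 → 3200 → 1600 → 800 → 400 → 200 — 5 stops dropped (darker).
Aperture: f/4 → f/2.8 → f/2 — 2 stops wider (brighter).
Net so far: 1 stop darker. Shutter speed: 8 → 15.

15 s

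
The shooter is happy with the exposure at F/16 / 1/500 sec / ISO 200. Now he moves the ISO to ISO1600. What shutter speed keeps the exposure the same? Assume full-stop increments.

1/4000s

ISO: 200 → 400 → 800 → 1600 — 3 stops raised (brighter).
Need 3 stops darker from the shutter speed: 1/500 → 1/1000 → 1/2000 → 1/4000.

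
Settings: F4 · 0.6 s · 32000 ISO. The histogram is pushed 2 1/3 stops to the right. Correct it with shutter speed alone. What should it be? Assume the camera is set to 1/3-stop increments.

Overexposed by 2 1/3 stops → need 2 1/3 stops darker.
Shutter speed: 0.6 → 0.5 → 0.4 → 0.3 → 1/4 → 1/5 → 1/6 → 1/8.

1/8s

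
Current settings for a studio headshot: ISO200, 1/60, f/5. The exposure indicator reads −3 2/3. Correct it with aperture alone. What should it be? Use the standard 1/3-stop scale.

Underexposed by 3 2/3 stops → need 3 2/3 stops brighter.
Aperture: f/5 → f/4.5 → f/4 → f/3.5 → f/3.2 → f/2.8 → f/2.5 → f/2.2 → f/2 → f/1.8 → f/1.6 → f/1.4.

f/1.4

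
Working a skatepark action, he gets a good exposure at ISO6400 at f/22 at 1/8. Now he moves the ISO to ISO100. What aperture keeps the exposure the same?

f/2.8

ISO: 6400 → 3200 → 1600 → 800 → 400 → 200 → 100 — 6 stops dropped (darker).
Need 6 stops brighter from the aperture: f/22 → f/16 → f/11 → f/8 → f/5.6 → f/4 → f/2.8.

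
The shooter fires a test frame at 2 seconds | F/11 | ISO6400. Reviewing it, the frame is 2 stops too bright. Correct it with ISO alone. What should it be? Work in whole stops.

ISO 1600

Overexposed by 2 stops → need 2 stops darker.
ISO: 6400 → 3200 → 1600.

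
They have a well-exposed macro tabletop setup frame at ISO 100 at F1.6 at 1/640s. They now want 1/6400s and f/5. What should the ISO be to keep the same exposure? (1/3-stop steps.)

Shutter speed: 1/640 → 1/800 → 1/1000 → 1/1250 → 1/1600 → 1/2000 → 1/2500 → 1/3200 → 1/4000 → 1/5000 → 1/6400 — 3 1/3 stops shorter (darker).
Aperture: f/1.6 → f/1.8 → f/2 → f/2.2 → f/2.5 → f/2.8 → f/3.2 → f/3.5 → f/4 → f/4.5 → f/5 — 3 1/3 stops stopped down (darker).
Net change so far: 6 2/3 stops darker. Offset with the ISO: 100 → 125 → 160 → 200 → 250 → 320 → 400 → 500 → 640 → 800 → 1000 → 1250 → 1600 → 2000 → 2500 → 3200 → 4000 → 5000 → 6400 → 8000 → 10000.

ISO 10000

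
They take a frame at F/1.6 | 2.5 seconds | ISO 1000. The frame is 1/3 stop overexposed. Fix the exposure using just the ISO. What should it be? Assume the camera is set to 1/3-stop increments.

ISO 800

Overexposed by 1/3 stop → need 1/3 stop darker.
ISO: 1000 → 800.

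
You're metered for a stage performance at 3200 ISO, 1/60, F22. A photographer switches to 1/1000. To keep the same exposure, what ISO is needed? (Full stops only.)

Shutter speed: 1/60 → 1/125 → 1/250 → 1/500 → 1/1000 — 4 stops faster (darker).
Need 4 stops brighter from the ISO: 3200 → 6400 → 12800 → 25600 → 51200.

ISO 51200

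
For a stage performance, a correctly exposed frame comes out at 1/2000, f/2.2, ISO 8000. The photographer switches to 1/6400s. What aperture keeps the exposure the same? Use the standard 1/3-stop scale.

f/1.2

Shutter speed: 1/2000 → 1/2500 → 1/3200 → 1/4000 → 1/5000 → 1/6400 — 1 2/3 stops faster (darker).
Need 1 2/3 stops brighter from the aperture: f/2.2 → f/2 → f/1.8 → f/1.6 → f/1.4 → f/1.2.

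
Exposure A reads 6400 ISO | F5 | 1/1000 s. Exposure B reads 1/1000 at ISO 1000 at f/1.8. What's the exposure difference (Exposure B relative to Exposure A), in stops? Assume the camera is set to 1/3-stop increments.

1/3 stop brighter

Aperture: f/5 → f/4.5 → f/4 → f/3.5 → f/3.2 → f/2.8 → f/2.5 → f/2.2 → f/2 → f/1.8 — 3 stops wider (brighter).
Shutter speed: unchanged.
ISO: 6400 → 5000 → 4000 → 3200 → 2500 → 2000 → 1600 → 1250 → 1000 — 2 2/3 stops lower (darker).
Net: +3 −2 2/3 = +1/3 stops.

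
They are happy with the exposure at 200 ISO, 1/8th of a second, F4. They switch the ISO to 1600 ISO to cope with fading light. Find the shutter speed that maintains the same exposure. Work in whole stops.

1/60s

ISO: 200 → 400 → 800 → 1600 — 3 stops raised (brighter).
Need 3 stops darker from the shutter speed: 1/8 → 1/15 → 1/30 → 1/60.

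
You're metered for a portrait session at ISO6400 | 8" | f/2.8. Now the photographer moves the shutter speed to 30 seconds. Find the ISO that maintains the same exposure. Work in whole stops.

ISO 1600

Shutter speed: 8 → 15 → 30 — 2 stops longer (brighter).
Need 2 stops darker from the ISO: 6400 → 3200 → 1600.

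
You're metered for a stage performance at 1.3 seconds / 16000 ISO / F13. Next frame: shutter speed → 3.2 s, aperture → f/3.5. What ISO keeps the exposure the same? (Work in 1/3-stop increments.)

Shutter speed: 1.3 → 1.6 → 2 → 2.5 → 3.2 — 1 1/3 stops slower (brighter).
Aperture: f/13 → f/11 → f/10 → f/9 → f/8 → f/7.1 → f/6.3 → f/5.6 → f/5 → f/4.5 → f/4 → f/3.5 — 3 2/3 stops opened up (brighter).
Net change so far: 5 stops brighter. Offset with the ISO: 16000 → 12800 → 10000 → 8000 → 6400 → 5000 → 4000 → 3200 → 2500 → 2000 → 1600 → 1250 → 1000 → 800 → 640 → 500.

ISO 500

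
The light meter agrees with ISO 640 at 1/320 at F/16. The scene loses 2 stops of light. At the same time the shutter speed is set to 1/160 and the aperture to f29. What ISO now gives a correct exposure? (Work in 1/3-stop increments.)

Scene light: 2 stops darker.
Shutter speed: 1/320 → 1/250 → 1/200 → 1/160 — 1 stop longer (brighter).
Aperture: f/16 → f/18 → f/20 → f/22 → f/25 → f/29 — 1 2/3 stops smaller aperture (darker).
Net so far: 2 2/3 stops darker. ISO: 640 → 800 → 1000 → 1250 → 1600 → 2000 → 2500 → 3200 → 4000.

ISO 4000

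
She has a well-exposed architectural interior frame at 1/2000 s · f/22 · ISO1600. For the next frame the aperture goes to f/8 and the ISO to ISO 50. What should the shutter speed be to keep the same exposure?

1/500s

Aperture: f/22 → f/16 → f/11 → f/8 — 3 stops wider (brighter).
ISO: 1600 → 800 → 400 → 200 → 100 → 50 — 5 stops dropped (darker).
Net change so far: 2 stops darker. Offset with the shutter speed: 1/2000 → 1/1000 → 1/500.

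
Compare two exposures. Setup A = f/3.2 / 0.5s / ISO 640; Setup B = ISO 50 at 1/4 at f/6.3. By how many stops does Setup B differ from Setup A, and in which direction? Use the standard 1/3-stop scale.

6 2/3 stops darker

Aperture: f/3.2 → f/3.5 → f/4 → f/4.5 → f/5 → f/5.6 → f/6.3 — 2 stops stopped down (darker).
Shutter speed: 0.5 → 0.4 → 0.3 → 1/4 — 1 stop faster (darker).
ISO: 640 → 500 → 400 → 320 → 250 → 200 → 160 → 125 → 100 → 80 → 64 → 50 — 3 2/3 stops lower (darker).
Net: −2 −1 −3 2/3 = −6 2/3 stops.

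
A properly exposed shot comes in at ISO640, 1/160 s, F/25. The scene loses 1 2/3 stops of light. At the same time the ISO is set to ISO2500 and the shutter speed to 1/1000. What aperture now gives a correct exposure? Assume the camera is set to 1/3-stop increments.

Scene light: 1 2/3 stops darker.
ISO: 640 → 800 → 1000 → 1250 → 1600 → 2000 → 2500 — 2 stops raised (brighter).
Shutter speed: 1/160 → 1/200 → 1/250 → 1/320 → 1/400 → 1/500 → 1/640 → 1/800 → 1/1000 — 2 2/3 stops faster (darker).
Net so far: 2 1/3 stops darker. Aperture: f/25 → f/22 → f/20 → f/18 → f/16 → f/14 → f/13 → f/11.

f/11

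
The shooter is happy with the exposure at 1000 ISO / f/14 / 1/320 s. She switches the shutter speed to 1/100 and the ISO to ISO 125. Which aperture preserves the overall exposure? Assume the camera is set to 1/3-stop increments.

f/9

Shutter speed: 1/320 → 1/250 → 1/200 → 1/160 → 1/125 → 1/100 — 1 2/3 stops slower (brighter).
ISO: 1000 → 800 → 640 → 500 → 400 → 320 → 250 → 200 → 160 → 125 — 3 stops dropped (darker).
Net change so far: 1 1/3 stops darker. Offset with the aperture: f/14 → f/13 → f/11 → f/10 → f/9.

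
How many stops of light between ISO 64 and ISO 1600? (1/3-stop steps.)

4 2/3 stops

64 → 80 → 100 → 125 → 160 → 200 → 250 → 320 → 400 → 500 → 640 → 800 → 1000 → 1250 → 1600 — count the steps: 14 third-stops = 4 2/3 stops.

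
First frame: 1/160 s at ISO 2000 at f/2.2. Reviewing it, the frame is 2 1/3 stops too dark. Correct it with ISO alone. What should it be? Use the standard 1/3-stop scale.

ISO 10000

Underexposed by 2 1/3 stops → need 2 1/3 stops brighter.
ISO: 2000 → 2500 → 3200 → 4000 → 5000 → 6400 → 8000 → 10000.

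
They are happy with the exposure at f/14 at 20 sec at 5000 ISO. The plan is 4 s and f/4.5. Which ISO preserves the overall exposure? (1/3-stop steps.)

ISO 2500

Shutter speed: 20 → 15 → 13 → 10 → 8 → 6 → 5 → 4 — 2 1/3 stops shorter (darker).
Aperture: f/14 → f/13 → f/11 → f/10 → f/9 → f/8 → f/7.1 → f/6.3 → f/5.6 → f/5 → f/4.5 — 3 1/3 stops opened up (brighter).
Net change so far: 1 stop brighter. Offset with the ISO: 5000 → 4000 → 3200 → 2500.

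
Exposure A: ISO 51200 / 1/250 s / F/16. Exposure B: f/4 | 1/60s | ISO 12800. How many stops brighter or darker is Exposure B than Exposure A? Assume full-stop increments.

Aperture: f/16 → f/11 → f/8 → f/5.6 → f/4 — 4 stops opened up (brighter).
Shutter speed: 1/250 → 1/125 → 1/60 — 2 stops slower (brighter).
ISO: 51200 → 25600 → 12800 — 2 stops lower (darker).
Net: +4 +2 −2 = +4 stops.

4 stops brighter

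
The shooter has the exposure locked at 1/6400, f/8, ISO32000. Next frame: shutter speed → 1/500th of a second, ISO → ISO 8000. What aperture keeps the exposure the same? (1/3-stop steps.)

Shutter speed: 1/6400 → 1/5000 → 1/4000 → 1/3200 → 1/2500 → 1/2000 → 1/1600 → 1/1250 → 1/1000 → 1/800 → 1/640 → 1/500 — 3 2/3 stops slower (brighter).
ISO: 32000 → 25600 → 20000 → 16000 → 12800 → 10000 → 8000 — 2 stops dropped (darker).
Net change so far: 1 2/3 stops brighter. Offset with the aperture: f/8 → f/9 → f/10 → f/11 → f/13 → f/14.

f/14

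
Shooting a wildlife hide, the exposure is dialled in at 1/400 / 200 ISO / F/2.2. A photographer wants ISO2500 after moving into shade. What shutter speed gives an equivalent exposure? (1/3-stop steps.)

1/5000s

ISO: 200 → 250 → 320 → 400 → 500 → 640 → 800 → 1000 → 1250 → 1600 → 2000 → 2500 — 3 2/3 stops raised (brighter).
Need 3 2/3 stops darker from the shutter speed: 1/400 → 1/500 → 1/640 → 1/800 → 1/1000 → 1/1250 → 1/1600 → 1/2000 → 1/2500 → 1/3200 → 1/4000 → 1/5000.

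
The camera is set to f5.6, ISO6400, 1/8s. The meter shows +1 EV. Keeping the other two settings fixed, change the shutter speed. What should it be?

Overexposed by 1 stop → need 1 stop darker.
Shutter speed: 1/8 → 1/15.

1/15s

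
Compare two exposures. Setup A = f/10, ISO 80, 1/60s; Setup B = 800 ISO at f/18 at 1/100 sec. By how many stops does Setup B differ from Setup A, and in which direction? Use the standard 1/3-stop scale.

Aperture: f/10 → f/11 → f/13 → f/14 → f/16 → f/18 — 1 2/3 stops smaller aperture (darker).
Shutter speed: 1/60 → 1/80 → 1/100 — 2/3 stop faster (darker).
ISO: 80 → 100 → 125 → 160 → 200 → 250 → 320 → 400 → 500 → 640 → 800 — 3 1/3 stops higher (brighter).
Net: −1 2/3 −2/3 +3 1/3 = +1 stop.

1 stop brighter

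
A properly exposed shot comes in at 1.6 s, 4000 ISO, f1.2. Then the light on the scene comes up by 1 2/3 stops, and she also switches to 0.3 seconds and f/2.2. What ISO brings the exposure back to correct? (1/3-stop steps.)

ISO 20000

Scene light: 1 2/3 stops brighter.
Shutter speed: 1.6 → 1.3 → 1 → 0.8 → 0.6 → 0.5 → 0.4 → 0.3 — 2 1/3 stops faster (darker).
Aperture: f/1.2 → f/1.4 → f/1.6 → f/1.8 → f/2 → f/2.2 — 1 2/3 stops stopped down (darker).
Net so far: 2 1/3 stops darker. ISO: 4000 → 5000 → 6400 → 8000 → 10000 → 12800 → 16000 → 20000.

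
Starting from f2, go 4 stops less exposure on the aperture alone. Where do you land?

Aperture: f/2 → f/2.8 → f/4 → f/5.6 → f/8 — 4 stops smaller aperture (darker).

f/8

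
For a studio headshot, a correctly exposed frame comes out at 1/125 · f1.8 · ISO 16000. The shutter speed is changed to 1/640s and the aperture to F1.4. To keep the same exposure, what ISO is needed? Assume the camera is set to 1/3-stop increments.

Shutter speed: 1/125 → 1/160 → 1/200 → 1/250 → 1/320 → 1/400 → 1/500 → 1/640 — 2 1/3 stops shorter (darker).
Aperture: f/1.8 → f/1.6 → f/1.4 — 2/3 stop opened up (brighter).
Net change so far: 1 2/3 stops darker. Offset with the ISO: 16000 → 20000 → 25600 → 32000 → 40000 → 51200.

ISO 51200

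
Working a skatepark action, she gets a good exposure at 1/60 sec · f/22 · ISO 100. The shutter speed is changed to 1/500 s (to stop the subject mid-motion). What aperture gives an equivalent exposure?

Shutter speed: 1/60 → 1/125 → 1/250 → 1/500 — 3 stops faster (darker).
Need 3 stops brighter from the aperture: f/22 → f/16 → f/11 → f/8.

f/8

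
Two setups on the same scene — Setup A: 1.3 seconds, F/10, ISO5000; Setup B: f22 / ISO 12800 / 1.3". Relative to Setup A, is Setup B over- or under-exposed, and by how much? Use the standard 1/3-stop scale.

Aperture: f/10 → f/11 → f/13 → f/14 → f/16 → f/18 → f/20 → f/22 — 2 1/3 stops stopped down (darker).
Shutter speed: unchanged.
ISO: 5000 → 6400 → 8000 → 10000 → 12800 — 1 1/3 stops raised (brighter).
Net: −2 1/3 +1 1/3 = −1 stop.

1 stop darker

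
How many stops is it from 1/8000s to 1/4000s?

1 stop

1/8000 → 1/4000 — count the steps: 1 stop.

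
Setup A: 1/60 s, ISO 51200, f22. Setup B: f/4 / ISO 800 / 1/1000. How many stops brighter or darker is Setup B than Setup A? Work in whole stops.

5 stops darker

Aperture: f/22 → f/16 → f/11 → f/8 → f/5.6 → f/4 — 5 stops wider (brighter).
Shutter speed: 1/60 → 1/125 → 1/250 → 1/500 → 1/1000 — 4 stops shorter (darker).
ISO: 51200 → 25600 → 12800 → 6400 → 3200 → 1600 → 800 — 6 stops lower (darker).
Net: +5 −4 −6 = −5 stops.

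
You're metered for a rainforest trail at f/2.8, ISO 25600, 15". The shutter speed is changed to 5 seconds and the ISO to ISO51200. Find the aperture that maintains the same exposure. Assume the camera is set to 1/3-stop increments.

f/2.2

Shutter speed: 15 → 13 → 10 → 8 → 6 → 5 — 1 2/3 stops faster (darker).
ISO: 25600 → 32000 → 40000 → 51200 — 1 stop raised (brighter).
Net change so far: 2/3 stop darker. Offset with the aperture: f/2.8 → f/2.5 → f/2.2.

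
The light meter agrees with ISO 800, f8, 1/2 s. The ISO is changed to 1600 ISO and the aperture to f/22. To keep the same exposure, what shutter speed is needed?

ISO: 800 → 1600 — 1 stop raised (brighter).
Aperture: f/8 → f/11 → f/16 → f/22 — 3 stops smaller aperture (darker).
Net change so far: 2 stops darker. Offset with the shutter speed: 1/2 → 1 → 2.

2 s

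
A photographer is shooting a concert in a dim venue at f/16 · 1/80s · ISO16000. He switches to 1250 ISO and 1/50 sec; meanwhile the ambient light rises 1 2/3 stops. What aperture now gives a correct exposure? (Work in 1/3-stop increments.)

f/10

Scene light: 1 2/3 stops brighter.
ISO: 16000 → 12800 → 10000 → 8000 → 6400 → 5000 → 4000 → 3200 → 2500 → 2000 → 1600 → 1250 — 3 2/3 stops lower (darker).
Shutter speed: 1/80 → 1/60 → 1/50 — 2/3 stop longer (brighter).
Net so far: 1 1/3 stops darker. Aperture: f/16 → f/14 → f/13 → f/11 → f/10.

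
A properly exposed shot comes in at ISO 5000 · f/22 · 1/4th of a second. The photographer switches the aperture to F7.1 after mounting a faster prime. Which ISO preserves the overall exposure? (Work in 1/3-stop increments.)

Aperture: f/22 → f/20 → f/18 → f/16 → f/14 → f/13 → f/11 → f/10 → f/9 → f/8 → f/7.1 — 3 1/3 stops wider (brighter).
Need 3 1/3 stops darker from the ISO: 5000 → 4000 → 3200 → 2500 → 2000 → 1600 → 1250 → 1000 → 800 → 640 → 500.

ISO 500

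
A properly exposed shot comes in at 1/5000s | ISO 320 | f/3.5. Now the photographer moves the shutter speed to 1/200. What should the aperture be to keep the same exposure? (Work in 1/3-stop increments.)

Shutter speed: 1/5000 → 1/4000 → 1/3200 → 1/2500 → 1/2000 → 1/1600 → 1/1250 → 1/1000 → 1/800 → 1/640 → 1/500 → 1/400 → 1/320 → 1/250 → 1/200 — 4 2/3 stops slower (brighter).
Need 4 2/3 stops darker from the aperture: f/3.5 → f/4 → f/4.5 → f/5 → f/5.6 → f/6.3 → f/7.1 → f/8 → f/9 → f/10 → f/11 → f/13 → f/14 → f/16 → f/18.

f/18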